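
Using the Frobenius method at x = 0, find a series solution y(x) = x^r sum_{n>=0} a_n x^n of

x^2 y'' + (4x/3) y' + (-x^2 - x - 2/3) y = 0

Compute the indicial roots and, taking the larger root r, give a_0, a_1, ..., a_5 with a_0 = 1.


Write in Frobenius form y'' + (p(x)/x) y' + (q(x)/x^2) y = 0:
  p(x) = 4/3,  q(x) = -x^2 - x - 2/3.
Indicial equation: r(r-1) + (4/3) r + (-2/3) = 0 -> roots r_1 = 2/3, r_2 = -1.
Take r = r_1 = 2/3. Let y(x) = x^r sum_{n>=0} a_n x^n with a_0 = 1.
Substitute y = x^r sum a_n x^n and match x^{r+n}. The recurrence is
  D(n) a_n - 1 a_{n-1} - 1 a_{n-2} = 0,  where D(n) = (r+n)(r+n-1) + (4/3)(r+n) + (-2/3).
  a_n = [1 a_{n-1} + 1 a_{n-2}] / D(n).
Since the indicial polynomial factors as (r - r_1)(r - r_2), D(n) = (r_1 + n - r_1)(r_1 + n - r_2) = n(n + 5/3).
Evaluating step by step (a_0 = 1):
  n = 1: D(1) = 1(1 + 5/3) = 8/3; numerator = 1(1) = 1; a_1 = (1)/(8/3) = 3/8
  n = 2: D(2) = 2(2 + 5/3) = 22/3; numerator = 1(3/8) + 1(1) = 11/8; a_2 = (11/8)/(22/3) = 3/16
  n = 3: D(3) = 3(3 + 5/3) = 14; numerator = 1(3/16) + 1(3/8) = 9/16; a_3 = (9/16)/(14) = 9/224
  n = 4: D(4) = 4(4 + 5/3) = 68/3; numerator = 1(9/224) + 1(3/16) = 51/224; a_4 = (51/224)/(68/3) = 9/896
  n = 5: D(5) = 5(5 + 5/3) = 100/3; numerator = 1(9/896) + 1(9/224) = 45/896; a_5 = (45/896)/(100/3) = 27/17920

r = 2/3; a_0 = 1; a_1 = 3/8; a_2 = 3/16; a_3 = 9/224; a_4 = 9/896; a_5 = 27/17920


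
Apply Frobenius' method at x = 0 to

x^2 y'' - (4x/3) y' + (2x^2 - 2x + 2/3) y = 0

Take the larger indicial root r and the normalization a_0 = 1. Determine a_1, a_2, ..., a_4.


Write in Frobenius form y'' + (p(x)/x) y' + (q(x)/x^2) y = 0:
  p(x) = -4/3,  q(x) = 2x^2 - 2x + 2/3.
Indicial equation: r(r-1) + (-4/3) r + (2/3) = 0 -> roots r_1 = 2, r_2 = 1/3.
Take r = r_1 = 2. Let y(x) = x^r sum_{n>=0} a_n x^n with a_0 = 1.
Substitute y = x^r sum a_n x^n and match x^{r+n}. The recurrence is
  D(n) a_n - 2 a_{n-1} + 2 a_{n-2} = 0,  where D(n) = (r+n)(r+n-1) + (-4/3)(r+n) + (2/3).
  a_n = [2 a_{n-1} - 2 a_{n-2}] / D(n).
Since the indicial polynomial factors as (r - r_1)(r - r_2), D(n) = (r_1 + n - r_1)(r_1 + n - r_2) = n(n + 5/3).
Evaluating step by step (a_0 = 1):
  n = 1: D(1) = 1(1 + 5/3) = 8/3; numerator = 2(1) = 2; a_1 = (2)/(8/3) = 3/4
  n = 2: D(2) = 2(2 + 5/3) = 22/3; numerator = 2(3/4) - 2(1) = -1/2; a_2 = (-1/2)/(22/3) = -3/44
  n = 3: D(3) = 3(3 + 5/3) = 14; numerator = 2(-3/44) - 2(3/4) = -18/11; a_3 = (-18/11)/(14) = -9/77
  n = 4: D(4) = 4(4 + 5/3) = 68/3; numerator = 2(-9/77) - 2(-3/44) = -15/154; a_4 = (-15/154)/(68/3) = -45/10472

r = 2; a_0 = 1; a_1 = 3/4; a_2 = -3/44; a_3 = -9/77; a_4 = -45/10472


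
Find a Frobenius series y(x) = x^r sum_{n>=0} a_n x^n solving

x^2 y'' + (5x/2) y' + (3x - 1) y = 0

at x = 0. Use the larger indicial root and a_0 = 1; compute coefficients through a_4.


Write in Frobenius form y'' + (p(x)/x) y' + (q(x)/x^2) y = 0:
  p(x) = 5/2,  q(x) = 3x - 1.
Indicial equation: r(r-1) + (5/2) r + (-1) = 0 -> roots r_1 = 1/2, r_2 = -2.
Take r = r_1 = 1/2. Let y(x) = x^r sum_{n>=0} a_n x^n with a_0 = 1.
Substitute y = x^r sum a_n x^n and match x^{r+n}. The recurrence is
  D(n) a_n + 3 a_{n-1} = 0,  where D(n) = (r+n)(r+n-1) + (5/2)(r+n) + (-1).
  a_n = -3 / D(n) * a_{n-1}.
Since the indicial polynomial factors as (r - r_1)(r - r_2), D(n) = (r_1 + n - r_1)(r_1 + n - r_2) = n(n + 5/2).
Evaluating step by step (a_0 = 1):
  n = 1: D(1) = 1(1 + 5/2) = 7/2; numerator = -3(1) = -3; a_1 = (-3)/(7/2) = -6/7
  n = 2: D(2) = 2(2 + 5/2) = 9; numerator = -3(-6/7) = 18/7; a_2 = (18/7)/(9) = 2/7
  n = 3: D(3) = 3(3 + 5/2) = 33/2; numerator = -3(2/7) = -6/7; a_3 = (-6/7)/(33/2) = -4/77
  n = 4: D(4) = 4(4 + 5/2) = 26; numerator = -3(-4/77) = 12/77; a_4 = (12/77)/(26) = 6/1001

r = 1/2; a_0 = 1; a_1 = -6/7; a_2 = 2/7; a_3 = -4/77; a_4 = 6/1001


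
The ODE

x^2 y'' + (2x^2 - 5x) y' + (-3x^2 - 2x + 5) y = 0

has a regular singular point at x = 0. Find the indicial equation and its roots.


Divide by x^2 to reach normal form y'' + P_1(x) y' + P_2(x) y = 0 with P_1(x) = 2 - 5/x and P_2(x) = -3 - 2/x + 5/x^2.
x = 0 is a singular point because the y'-coefficient 2 - 5/x has a pole at x = 0 and the y-coefficient -3 - 2/x + 5/x^2 has a pole at x = 0.
It is a regular singular point because x P_1(x) = p(x) = 2x - 5 and x^2 P_2(x) = q(x) = -3x^2 - 2x + 5 are polynomials, hence analytic at x = 0.
p(0) = -5,  q(0) = 5.
Indicial equation: r(r-1) + p(0) r + q(0) = 0, i.e. r^2 + (p(0) - 1) r + q(0) = 0, i.e. r^2 - 6 r + 5 = 0.
Discriminant: (-6)^2 - 4(5) = 16, so r = (6 ± 4)/2.
Solving: r_1 = 5, r_2 = 1.

indicial: r^2 - 6 r + 5 = 0; roots r_1 = 5, r_2 = 1


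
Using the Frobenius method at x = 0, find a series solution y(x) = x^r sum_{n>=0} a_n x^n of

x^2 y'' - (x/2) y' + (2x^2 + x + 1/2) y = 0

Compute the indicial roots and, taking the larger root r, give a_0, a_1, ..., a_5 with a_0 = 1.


Write in Frobenius form y'' + (p(x)/x) y' + (q(x)/x^2) y = 0:
  p(x) = -1/2,  q(x) = 2x^2 + x + 1/2.
Indicial equation: r(r-1) + (-1/2) r + (1/2) = 0 -> roots r_1 = 1, r_2 = 1/2.
Take r = r_1 = 1. Let y(x) = x^r sum_{n>=0} a_n x^n with a_0 = 1.
Substitute y = x^r sum a_n x^n and match x^{r+n}. The recurrence is
  D(n) a_n + 1 a_{n-1} + 2 a_{n-2} = 0,  where D(n) = (r+n)(r+n-1) + (-1/2)(r+n) + (1/2).
  a_n = [-1 a_{n-1} - 2 a_{n-2}] / D(n).
Since the indicial polynomial factors as (r - r_1)(r - r_2), D(n) = (r_1 + n - r_1)(r_1 + n - r_2) = n(n + 1/2).
Evaluating step by step (a_0 = 1):
  n = 1: D(1) = 1(1 + 1/2) = 3/2; numerator = -1(1) = -1; a_1 = (-1)/(3/2) = -2/3
  n = 2: D(2) = 2(2 + 1/2) = 5; numerator = -1(-2/3) - 2(1) = -4/3; a_2 = (-4/3)/(5) = -4/15
  n = 3: D(3) = 3(3 + 1/2) = 21/2; numerator = -1(-4/15) - 2(-2/3) = 8/5; a_3 = (8/5)/(21/2) = 16/105
  n = 4: D(4) = 4(4 + 1/2) = 18; numerator = -1(16/105) - 2(-4/15) = 8/21; a_4 = (8/21)/(18) = 4/189
  n = 5: D(5) = 5(5 + 1/2) = 55/2; numerator = -1(4/189) - 2(16/105) = -44/135; a_5 = (-44/135)/(55/2) = -8/675

r = 1; a_0 = 1; a_1 = -2/3; a_2 = -4/15; a_3 = 16/105; a_4 = 4/189; a_5 = -8/675


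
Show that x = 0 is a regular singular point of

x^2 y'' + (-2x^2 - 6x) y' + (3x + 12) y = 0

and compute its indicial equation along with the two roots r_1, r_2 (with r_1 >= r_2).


Divide by x^2 to reach normal form y'' + P_1(x) y' + P_2(x) y = 0 with P_1(x) = -2 - 6/x and P_2(x) = 3/x + 12/x^2.
x = 0 is a singular point because the y'-coefficient -2 - 6/x has a pole at x = 0 and the y-coefficient 3/x + 12/x^2 has a pole at x = 0.
It is a regular singular point because x P_1(x) = p(x) = -2x - 6 and x^2 P_2(x) = q(x) = 3x + 12 are polynomials, hence analytic at x = 0.
p(0) = -6,  q(0) = 12.
Indicial equation: r(r-1) + p(0) r + q(0) = 0, i.e. r^2 + (p(0) - 1) r + q(0) = 0, i.e. r^2 - 7 r + 12 = 0.
Discriminant: (-7)^2 - 4(12) = 1, so r = (7 ± 1)/2.
Solving: r_1 = 4, r_2 = 3.

indicial: r^2 - 7 r + 12 = 0; roots r_1 = 4, r_2 = 3


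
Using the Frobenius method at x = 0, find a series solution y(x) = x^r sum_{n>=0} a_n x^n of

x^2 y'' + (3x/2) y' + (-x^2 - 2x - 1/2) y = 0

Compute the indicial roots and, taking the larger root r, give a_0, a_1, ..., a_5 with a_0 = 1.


Write in Frobenius form y'' + (p(x)/x) y' + (q(x)/x^2) y = 0:
  p(x) = 3/2,  q(x) = -x^2 - 2x - 1/2.
Indicial equation: r(r-1) + (3/2) r + (-1/2) = 0 -> roots r_1 = 1/2, r_2 = -1.
Take r = r_1 = 1/2. Let y(x) = x^r sum_{n>=0} a_n x^n with a_0 = 1.
Substitute y = x^r sum a_n x^n and match x^{r+n}. The recurrence is
  D(n) a_n - 2 a_{n-1} - 1 a_{n-2} = 0,  where D(n) = (r+n)(r+n-1) + (3/2)(r+n) + (-1/2).
  a_n = [2 a_{n-1} + 1 a_{n-2}] / D(n).
Since the indicial polynomial factors as (r - r_1)(r - r_2), D(n) = (r_1 + n - r_1)(r_1 + n - r_2) = n(n + 3/2).
Evaluating step by step (a_0 = 1):
  n = 1: D(1) = 1(1 + 3/2) = 5/2; numerator = 2(1) = 2; a_1 = (2)/(5/2) = 4/5
  n = 2: D(2) = 2(2 + 3/2) = 7; numerator = 2(4/5) + 1(1) = 13/5; a_2 = (13/5)/(7) = 13/35
  n = 3: D(3) = 3(3 + 3/2) = 27/2; numerator = 2(13/35) + 1(4/5) = 54/35; a_3 = (54/35)/(27/2) = 4/35
  n = 4: D(4) = 4(4 + 3/2) = 22; numerator = 2(4/35) + 1(13/35) = 3/5; a_4 = (3/5)/(22) = 3/110
  n = 5: D(5) = 5(5 + 3/2) = 65/2; numerator = 2(3/110) + 1(4/35) = 13/77; a_5 = (13/77)/(65/2) = 2/385

r = 1/2; a_0 = 1; a_1 = 4/5; a_2 = 13/35; a_3 = 4/35; a_4 = 3/110; a_5 = 2/385


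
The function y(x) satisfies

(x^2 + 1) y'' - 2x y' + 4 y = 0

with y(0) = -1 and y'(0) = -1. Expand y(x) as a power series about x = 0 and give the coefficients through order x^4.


Ansatz: y(x) = sum_{n>=0} a_n x^n, so y'(x) = sum_{n>=1} n a_n x^(n-1) and y''(x) = sum_{n>=2} n(n-1) a_n x^(n-2).
Substitute into P(x) y'' + Q(x) y' + R(x) y = 0 with P(x) = x^2 + 1, Q(x) = -2x, R(x) = 4, and match powers of x.
Initial conditions: a_0 = -1, a_1 = -1.
Setting the coefficient of each power of x to zero and solving order by order (substituting the coefficients already found):
  x^0: 2 a_2 + 4 a_0 = 0  ->  2 a_2 = -4 a_0 = 4  ->  a_2 = 2
  x^1: 6 a_3 + 2 a_1 = 0  ->  6 a_3 = -2 a_1 = 2  ->  a_3 = 1/3
  x^2: 12 a_4 + 2 a_2 = 0  ->  12 a_4 = -2 a_2 = -4  ->  a_4 = -1/3
Truncated series: y(x) = -1 - x + 2 x^2 + (1/3) x^3 - (1/3) x^4 + O(x^5).

a_0 = -1; a_1 = -1; a_2 = 2; a_3 = 1/3; a_4 = -1/3


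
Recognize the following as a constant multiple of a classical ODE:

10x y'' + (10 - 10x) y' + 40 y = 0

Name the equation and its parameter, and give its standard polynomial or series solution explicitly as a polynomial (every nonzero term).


All three coefficients share the factor 10; dividing through by 10 gives  x y'' + (1 - x) y' + 4 y = 0.
This matches the Laguerre equation x y'' + (1 - x) y' + n y = 0 with n = 4; the polynomial solution is L_4(x).
With y = sum_k a_k x^k, matching x^k gives (k+1)k a_{k+1} + (k+1) a_{k+1} - k a_k + n a_k = 0, i.e. (k+1)^2 a_{k+1} = (k - n) a_k = (k - 4) a_k. The right side vanishes at k = 4, so the series terminates at degree 4.
Standard normalization L_n(0) = 1 gives a_0 = 1. Work upward with a_{k+1} = (k - 4) a_k / (k+1)^2:
  a_1 = (0 - 4)(1) / 1^2 = -4/1 = -4
  a_2 = (1 - 4)(-4) / 2^2 = 12/4 = 3
  a_3 = (2 - 4)(3) / 3^2 = -6/9 = -2/3
  a_4 = (3 - 4)(-2/3) / 4^2 = (2/3)/16 = 1/24
Hence L_4(x) = x^4/24 - 2 x^3/3 + 3 x^2 - 4 x + 1.

L_4(x); series = x^4/24 - 2 x^3/3 + 3 x^2 - 4 x + 1


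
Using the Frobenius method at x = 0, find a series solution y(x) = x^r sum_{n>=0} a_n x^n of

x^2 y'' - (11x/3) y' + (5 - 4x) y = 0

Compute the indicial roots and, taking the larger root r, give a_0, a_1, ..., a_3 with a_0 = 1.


Write in Frobenius form y'' + (p(x)/x) y' + (q(x)/x^2) y = 0:
  p(x) = -11/3,  q(x) = 5 - 4x.
Indicial equation: r(r-1) + (-11/3) r + (5) = 0 -> roots r_1 = 3, r_2 = 5/3.
Take r = r_1 = 3. Let y(x) = x^r sum_{n>=0} a_n x^n with a_0 = 1.
Substitute y = x^r sum a_n x^n and match x^{r+n}. The recurrence is
  D(n) a_n - 4 a_{n-1} = 0,  where D(n) = (r+n)(r+n-1) + (-11/3)(r+n) + (5).
  a_n = 4 / D(n) * a_{n-1}.
Since the indicial polynomial factors as (r - r_1)(r - r_2), D(n) = (r_1 + n - r_1)(r_1 + n - r_2) = n(n + 4/3).
Evaluating step by step (a_0 = 1):
  n = 1: D(1) = 1(1 + 4/3) = 7/3; numerator = 4(1) = 4; a_1 = (4)/(7/3) = 12/7
  n = 2: D(2) = 2(2 + 4/3) = 20/3; numerator = 4(12/7) = 48/7; a_2 = (48/7)/(20/3) = 36/35
  n = 3: D(3) = 3(3 + 4/3) = 13; numerator = 4(36/35) = 144/35; a_3 = (144/35)/(13) = 144/455

r = 3; a_0 = 1; a_1 = 12/7; a_2 = 36/35; a_3 = 144/455


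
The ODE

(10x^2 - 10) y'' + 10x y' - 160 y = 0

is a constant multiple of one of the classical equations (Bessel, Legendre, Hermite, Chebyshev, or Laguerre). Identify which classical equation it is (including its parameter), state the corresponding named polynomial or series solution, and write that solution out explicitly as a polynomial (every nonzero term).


All three coefficients share the factor -10; dividing through by -10 gives  (1 - x^2) y'' - x y' + 16 y = 0.
This matches the Chebyshev equation (1 - x^2) y'' - x y' + n^2 y = 0 (note the -x y' term, not -2x y') with n^2 = 16, so n = 4; the polynomial solution is T_4(x).
With y = sum_k a_k x^k, matching x^k gives (k+2)(k+1) a_{k+2} = (k^2 - n^2) a_k = (k - 4)(k + 4) a_k. The right side vanishes at k = 4, so the series with the parity of 4 terminates at degree 4.
Standard normalization: leading coefficient of T_n is 2^(n-1), so a_4 = 2^3 = 8. Work downward with a_k = (k+1)(k+2) a_{k+2} / ((k - 4)(k + 4)):
  a_2 = (3)(4)(8) / ((2 - 4)(2 + 4)) = 96/(-12) = -8
  a_0 = (1)(2)(-8) / ((0 - 4)(0 + 4)) = -16/(-16) = 1
Hence T_4(x) = 8 x^4 - 8 x^2 + 1.

T_4(x); series = 8 x^4 - 8 x^2 + 1


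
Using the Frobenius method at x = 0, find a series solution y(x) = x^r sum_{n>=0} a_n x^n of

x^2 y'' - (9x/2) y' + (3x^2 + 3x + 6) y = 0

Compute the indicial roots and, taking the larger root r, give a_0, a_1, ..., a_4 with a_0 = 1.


Write in Frobenius form y'' + (p(x)/x) y' + (q(x)/x^2) y = 0:
  p(x) = -9/2,  q(x) = 3x^2 + 3x + 6.
Indicial equation: r(r-1) + (-9/2) r + (6) = 0 -> roots r_1 = 4, r_2 = 3/2.
Take r = r_1 = 4. Let y(x) = x^r sum_{n>=0} a_n x^n with a_0 = 1.
Substitute y = x^r sum a_n x^n and match x^{r+n}. The recurrence is
  D(n) a_n + 3 a_{n-1} + 3 a_{n-2} = 0,  where D(n) = (r+n)(r+n-1) + (-9/2)(r+n) + (6).
  a_n = [-3 a_{n-1} - 3 a_{n-2}] / D(n).
Since the indicial polynomial factors as (r - r_1)(r - r_2), D(n) = (r_1 + n - r_1)(r_1 + n - r_2) = n(n + 5/2).
Evaluating step by step (a_0 = 1):
  n = 1: D(1) = 1(1 + 5/2) = 7/2; numerator = -3(1) = -3; a_1 = (-3)/(7/2) = -6/7
  n = 2: D(2) = 2(2 + 5/2) = 9; numerator = -3(-6/7) - 3(1) = -3/7; a_2 = (-3/7)/(9) = -1/21
  n = 3: D(3) = 3(3 + 5/2) = 33/2; numerator = -3(-1/21) - 3(-6/7) = 19/7; a_3 = (19/7)/(33/2) = 38/231
  n = 4: D(4) = 4(4 + 5/2) = 26; numerator = -3(38/231) - 3(-1/21) = -27/77; a_4 = (-27/77)/(26) = -27/2002

r = 4; a_0 = 1; a_1 = -6/7; a_2 = -1/21; a_3 = 38/231; a_4 = -27/2002


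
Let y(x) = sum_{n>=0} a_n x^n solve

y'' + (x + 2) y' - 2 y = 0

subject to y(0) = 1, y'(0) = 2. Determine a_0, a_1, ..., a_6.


Ansatz: y(x) = sum_{n>=0} a_n x^n, so y'(x) = sum_{n>=1} n a_n x^(n-1) and y''(x) = sum_{n>=2} n(n-1) a_n x^(n-2).
Substitute into P(x) y'' + Q(x) y' + R(x) y = 0 with P(x) = 1, Q(x) = x + 2, R(x) = -2, and match powers of x.
Initial conditions: a_0 = 1, a_1 = 2.
Setting the coefficient of each power of x to zero and solving order by order (substituting the coefficients already found):
  x^0: 2 a_2 + 2 a_1 - 2 a_0 = 0  ->  2 a_2 = -2 a_1 + 2 a_0 = -2  ->  a_2 = -1
  x^1: 6 a_3 + 4 a_2 - a_1 = 0  ->  6 a_3 = -4 a_2 + a_1 = 6  ->  a_3 = 1
  x^2: 12 a_4 + 6 a_3 = 0  ->  12 a_4 = -6 a_3 = -6  ->  a_4 = -1/2
  x^3: 20 a_5 + 8 a_4 + a_3 = 0  ->  20 a_5 = -8 a_4 - a_3 = 3  ->  a_5 = 3/20
  x^4: 30 a_6 + 10 a_5 + 2 a_4 = 0  ->  30 a_6 = -10 a_5 - 2 a_4 = -1/2  ->  a_6 = -1/60
Truncated series: y(x) = 1 + 2 x - x^2 + x^3 - (1/2) x^4 + (3/20) x^5 - (1/60) x^6 + O(x^7).

a_0 = 1; a_1 = 2; a_2 = -1; a_3 = 1; a_4 = -1/2; a_5 = 3/20; a_6 = -1/60


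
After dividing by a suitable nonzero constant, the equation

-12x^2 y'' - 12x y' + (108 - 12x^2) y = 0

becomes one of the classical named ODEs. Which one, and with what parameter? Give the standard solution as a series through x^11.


All three coefficients share the factor -12; dividing through by -12 gives  x^2 y'' + x y' + (x^2 - 9) y = 0.
This matches the Bessel equation x^2 y'' + x y' + (x^2 - nu^2) y = 0 with nu^2 = 9, so nu = 3; the solution bounded at x = 0 is J_3(x).
Frobenius at x = 0: indicial roots ±nu; for r = nu the recurrence k(k + 2nu) c_k = -c_{k-2} gives the standard series J_nu(x) = sum_{k>=0} (-1)^k / (k! (k+nu)!) (x/2)^(2k+nu). Evaluate the first 5 terms:
  k = 0: (-1)^0 / (0! * 3! * 2^3) x^3 = 1/(1*6*8) x^3 = (1/48) x^3
  k = 1: (-1)^1 / (1! * 4! * 2^5) x^5 = -1/(1*24*32) x^5 = (-1/768) x^5
  k = 2: (-1)^2 / (2! * 5! * 2^7) x^7 = 1/(2*120*128) x^7 = (1/30720) x^7
  k = 3: (-1)^3 / (3! * 6! * 2^9) x^9 = -1/(6*720*512) x^9 = (-1/2211840) x^9
  k = 4: (-1)^4 / (4! * 7! * 2^11) x^11 = 1/(24*5040*2048) x^11 = (1/247726080) x^11
Hence J_3(x) = x^11/247726080 - x^9/2211840 + x^7/30720 - x^5/768 + x^3/48 + ....

J_3(x); series = x^11/247726080 - x^9/2211840 + x^7/30720 - x^5/768 + x^3/48


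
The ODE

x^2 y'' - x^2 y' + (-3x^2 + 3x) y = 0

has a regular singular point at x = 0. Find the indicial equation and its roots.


Divide by x^2 to reach normal form y'' + P_1(x) y' + P_2(x) y = 0 with P_1(x) = -1 and P_2(x) = -3 + 3/x.
x = 0 is a singular point because the y-coefficient -3 + 3/x has a pole at x = 0.
It is a regular singular point because x P_1(x) = p(x) = -x and x^2 P_2(x) = q(x) = -3x^2 + 3x are polynomials, hence analytic at x = 0.
p(0) = 0,  q(0) = 0.
Indicial equation: r(r-1) + p(0) r + q(0) = 0, i.e. r^2 + (p(0) - 1) r + q(0) = 0, i.e. r^2 - 1 r = 0.
Discriminant: (-1)^2 - 4(0) = 1, so r = (1 ± 1)/2.
Solving: r_1 = 1, r_2 = 0.

indicial: r^2 - 1 r = 0; roots r_1 = 1, r_2 = 0


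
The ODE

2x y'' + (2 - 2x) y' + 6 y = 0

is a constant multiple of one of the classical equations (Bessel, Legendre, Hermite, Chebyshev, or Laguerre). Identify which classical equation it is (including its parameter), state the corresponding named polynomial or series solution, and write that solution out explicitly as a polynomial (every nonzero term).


All three coefficients share the factor 2; dividing through by 2 gives  x y'' + (1 - x) y' + 3 y = 0.
This matches the Laguerre equation x y'' + (1 - x) y' + n y = 0 with n = 3; the polynomial solution is L_3(x).
With y = sum_k a_k x^k, matching x^k gives (k+1)k a_{k+1} + (k+1) a_{k+1} - k a_k + n a_k = 0, i.e. (k+1)^2 a_{k+1} = (k - n) a_k = (k - 3) a_k. The right side vanishes at k = 3, so the series terminates at degree 3.
Standard normalization L_n(0) = 1 gives a_0 = 1. Work upward with a_{k+1} = (k - 3) a_k / (k+1)^2:
  a_1 = (0 - 3)(1) / 1^2 = -3/1 = -3
  a_2 = (1 - 3)(-3) / 2^2 = 6/4 = 3/2
  a_3 = (2 - 3)(3/2) / 3^2 = (-3/2)/9 = -1/6
Hence L_3(x) = -x^3/6 + 3 x^2/2 - 3 x + 1.

L_3(x); series = -x^3/6 + 3 x^2/2 - 3 x + 1


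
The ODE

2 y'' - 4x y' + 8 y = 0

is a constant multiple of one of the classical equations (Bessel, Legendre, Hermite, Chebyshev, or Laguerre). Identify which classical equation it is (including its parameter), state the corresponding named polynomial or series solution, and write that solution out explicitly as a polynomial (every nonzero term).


All three coefficients share the factor 2; dividing through by 2 gives  y'' - 2x y' + 4 y = 0.
This matches the Hermite equation y'' - 2x y' + 2n y = 0 with 2n = 4, so n = 2; the polynomial solution is H_2(x).
With y = sum_k a_k x^k, matching x^k gives (k+2)(k+1) a_{k+2} = 2(k - n) a_k = 2(k - 2) a_k. The right side vanishes at k = 2, so the series with the parity of 2 terminates at degree 2.
Standard normalization: leading coefficient of H_n is 2^n, so a_2 = 2^2 = 4. Work downward with a_k = (k+1)(k+2) a_{k+2} / (2(k - n)):
  a_0 = (1)(2)(4) / (2(0 - 2)) = 8/(-4) = -2
Hence H_2(x) = 4 x^2 - 2.

H_2(x); series = 4 x^2 - 2


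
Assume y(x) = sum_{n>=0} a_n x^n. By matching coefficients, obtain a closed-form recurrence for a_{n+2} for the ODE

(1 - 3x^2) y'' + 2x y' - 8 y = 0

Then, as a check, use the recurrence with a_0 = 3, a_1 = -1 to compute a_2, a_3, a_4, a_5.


Substitute y = sum_n a_n x^n.
(1 - 3 x^2) y'' contributes (n+2)(n+1) a_{n+2} - 3 n(n-1) a_n at x^n.
2 x y'(x) contributes 2 n a_n at x^n.
-8 y(x) contributes -8 a_n at x^n.
Matching x^n: (n+2)(n+1) a_{n+2} + (-3 n(n-1) + 2 n - 8) a_n = 0.
Thus a_{n+2} = (3 n(n-1) - 2 n + 8) / ((n+1)(n+2)) * a_n.

Check with a_0 = 3, a_1 = -1 (apply the recurrence for n = 0, 1, 2, 3): a_0 = 3, a_1 = -1, a_2 = 12, a_3 = -1, a_4 = 10, a_5 = -1.

a_(n+2) = (3 n(n-1) - 2 n + 8) / ((n+1)(n+2)) * a_n; check: a_0 = 3, a_1 = -1, a_2 = 12, a_3 = -1, a_4 = 10, a_5 = -1


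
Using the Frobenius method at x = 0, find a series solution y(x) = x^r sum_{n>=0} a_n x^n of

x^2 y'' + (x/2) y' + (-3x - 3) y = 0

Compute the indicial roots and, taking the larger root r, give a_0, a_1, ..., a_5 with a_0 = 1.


Write in Frobenius form y'' + (p(x)/x) y' + (q(x)/x^2) y = 0:
  p(x) = 1/2,  q(x) = -3x - 3.
Indicial equation: r(r-1) + (1/2) r + (-3) = 0 -> roots r_1 = 2, r_2 = -3/2.
Take r = r_1 = 2. Let y(x) = x^r sum_{n>=0} a_n x^n with a_0 = 1.
Substitute y = x^r sum a_n x^n and match x^{r+n}. The recurrence is
  D(n) a_n - 3 a_{n-1} = 0,  where D(n) = (r+n)(r+n-1) + (1/2)(r+n) + (-3).
  a_n = 3 / D(n) * a_{n-1}.
Since the indicial polynomial factors as (r - r_1)(r - r_2), D(n) = (r_1 + n - r_1)(r_1 + n - r_2) = n(n + 7/2).
Evaluating step by step (a_0 = 1):
  n = 1: D(1) = 1(1 + 7/2) = 9/2; numerator = 3(1) = 3; a_1 = (3)/(9/2) = 2/3
  n = 2: D(2) = 2(2 + 7/2) = 11; numerator = 3(2/3) = 2; a_2 = (2)/(11) = 2/11
  n = 3: D(3) = 3(3 + 7/2) = 39/2; numerator = 3(2/11) = 6/11; a_3 = (6/11)/(39/2) = 4/143
  n = 4: D(4) = 4(4 + 7/2) = 30; numerator = 3(4/143) = 12/143; a_4 = (12/143)/(30) = 2/715
  n = 5: D(5) = 5(5 + 7/2) = 85/2; numerator = 3(2/715) = 6/715; a_5 = (6/715)/(85/2) = 12/60775

r = 2; a_0 = 1; a_1 = 2/3; a_2 = 2/11; a_3 = 4/143; a_4 = 2/715; a_5 = 12/60775


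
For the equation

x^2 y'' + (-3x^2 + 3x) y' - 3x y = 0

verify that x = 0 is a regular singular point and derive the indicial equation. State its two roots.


Divide by x^2 to reach normal form y'' + P_1(x) y' + P_2(x) y = 0 with P_1(x) = -3 + 3/x and P_2(x) = -3/x.
x = 0 is a singular point because the y'-coefficient -3 + 3/x has a pole at x = 0 and the y-coefficient -3/x has a pole at x = 0.
It is a regular singular point because x P_1(x) = p(x) = 3 - 3x and x^2 P_2(x) = q(x) = -3x are polynomials, hence analytic at x = 0.
p(0) = 3,  q(0) = 0.
Indicial equation: r(r-1) + p(0) r + q(0) = 0, i.e. r^2 + (p(0) - 1) r + q(0) = 0, i.e. r^2 + 2 r = 0.
Discriminant: (2)^2 - 4(0) = 4, so r = (-2 ± 2)/2.
Solving: r_1 = 0, r_2 = -2.

indicial: r^2 + 2 r = 0; roots r_1 = 0, r_2 = -2


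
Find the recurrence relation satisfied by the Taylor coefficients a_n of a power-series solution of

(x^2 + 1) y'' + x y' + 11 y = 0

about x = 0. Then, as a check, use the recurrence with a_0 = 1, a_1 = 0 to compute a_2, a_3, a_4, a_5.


Substitute y = sum_n a_n x^n.
(1 + 1 x^2) y'' contributes (n+2)(n+1) a_{n+2} + n(n-1) a_n at x^n.
x y'(x) contributes n a_n at x^n.
11 y(x) contributes 11 a_n at x^n.
Matching x^n: (n+2)(n+1) a_{n+2} + (n(n-1) + n + 11) a_n = 0.
Thus a_{n+2} = (-n(n-1) - n - 11) / ((n+1)(n+2)) * a_n.

Check with a_0 = 1, a_1 = 0 (apply the recurrence for n = 0, 1, 2, 3): a_0 = 1, a_1 = 0, a_2 = -11/2, a_3 = 0, a_4 = 55/8, a_5 = 0.

a_(n+2) = (-n(n-1) - n - 11) / ((n+1)(n+2)) * a_n; check: a_0 = 1, a_1 = 0, a_2 = -11/2, a_3 = 0, a_4 = 55/8, a_5 = 0


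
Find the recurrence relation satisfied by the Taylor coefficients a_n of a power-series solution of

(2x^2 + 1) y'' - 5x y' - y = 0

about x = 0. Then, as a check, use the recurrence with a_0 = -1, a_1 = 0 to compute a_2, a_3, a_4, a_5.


Substitute y = sum_n a_n x^n.
(1 + 2 x^2) y'' contributes (n+2)(n+1) a_{n+2} + 2 n(n-1) a_n at x^n.
-5 x y'(x) contributes -5 n a_n at x^n.
-y(x) contributes -1 a_n at x^n.
Matching x^n: (n+2)(n+1) a_{n+2} + (2 n(n-1) - 5 n - 1) a_n = 0.
Thus a_{n+2} = (-2 n(n-1) + 5 n + 1) / ((n+1)(n+2)) * a_n.

Check with a_0 = -1, a_1 = 0 (apply the recurrence for n = 0, 1, 2, 3): a_0 = -1, a_1 = 0, a_2 = -1/2, a_3 = 0, a_4 = -7/24, a_5 = 0.

a_(n+2) = (-2 n(n-1) + 5 n + 1) / ((n+1)(n+2)) * a_n; check: a_0 = -1, a_1 = 0, a_2 = -1/2, a_3 = 0, a_4 = -7/24, a_5 = 0


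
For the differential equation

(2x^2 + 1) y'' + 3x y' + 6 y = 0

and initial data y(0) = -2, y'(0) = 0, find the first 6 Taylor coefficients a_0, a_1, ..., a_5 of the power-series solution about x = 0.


Ansatz: y(x) = sum_{n>=0} a_n x^n, so y'(x) = sum_{n>=1} n a_n x^(n-1) and y''(x) = sum_{n>=2} n(n-1) a_n x^(n-2).
Substitute into P(x) y'' + Q(x) y' + R(x) y = 0 with P(x) = 2x^2 + 1, Q(x) = 3x, R(x) = 6, and match powers of x.
Initial conditions: a_0 = -2, a_1 = 0.
Setting the coefficient of each power of x to zero and solving order by order (substituting the coefficients already found):
  x^0: 2 a_2 + 6 a_0 = 0  ->  2 a_2 = -6 a_0 = 12  ->  a_2 = 6
  x^1: 6 a_3 + 9 a_1 = 0  ->  6 a_3 = -9 a_1 = 0  ->  a_3 = 0
  x^2: 12 a_4 + 16 a_2 = 0  ->  12 a_4 = -16 a_2 = -96  ->  a_4 = -8
  x^3: 20 a_5 + 27 a_3 = 0  ->  20 a_5 = -27 a_3 = 0  ->  a_5 = 0
Truncated series: y(x) = -2 + 6 x^2 - 8 x^4 + O(x^6).

a_0 = -2; a_1 = 0; a_2 = 6; a_3 = 0; a_4 = -8; a_5 = 0


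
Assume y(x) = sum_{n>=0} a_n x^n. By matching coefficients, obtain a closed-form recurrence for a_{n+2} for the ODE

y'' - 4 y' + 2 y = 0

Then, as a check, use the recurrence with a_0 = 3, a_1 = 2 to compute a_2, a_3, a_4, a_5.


Substitute y = sum_n a_n x^n.
y''(x) has coefficient (n+2)(n+1) a_{n+2} at x^n;
-4 y'(x) has coefficient -4 (n+1) a_{n+1} at x^n;
2 y(x) has coefficient 2 a_n at x^n.
Matching x^n: (n+2)(n+1) a_{n+2} - 4 (n+1) a_{n+1} + 2 a_n = 0.
Thus a_{n+2} = [4 (n+1) a_{n+1} - 2 a_n] / ((n+1)(n+2)).

Check with a_0 = 3, a_1 = 2 (apply the recurrence for n = 0, 1, 2, 3): a_0 = 3, a_1 = 2, a_2 = 1, a_3 = 2/3, a_4 = 1/2, a_5 = 1/3.

a_(n+2) = [4 (n+1) a_(n+1) - 2 a_n] / ((n+1)(n+2)); check: a_0 = 3, a_1 = 2, a_2 = 1, a_3 = 2/3, a_4 = 1/2, a_5 = 1/3


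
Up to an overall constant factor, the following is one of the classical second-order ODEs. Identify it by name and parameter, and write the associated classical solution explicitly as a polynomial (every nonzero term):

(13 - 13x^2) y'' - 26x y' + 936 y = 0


All three coefficients share the factor 13; dividing through by 13 gives  (1 - x^2) y'' - 2x y' + 72 y = 0.
This matches the Legendre equation (1 - x^2) y'' - 2x y' + n(n+1) y = 0 (note the -2x y' term) with n(n+1) = 72, so n = 8; the polynomial solution is P_8(x).
With y = sum_k a_k x^k, matching x^k gives (k+2)(k+1) a_{k+2} = [k(k+1) - n(n+1)] a_k = (k - 8)(k + 9) a_k. The right side vanishes at k = 8, so the series with the parity of 8 terminates at degree 8.
Standard normalization (P_n(1) = 1): leading coefficient (2n)!/(2^n (n!)^2) = 20922789888000/(256*1625702400) = 6435/128, so a_8 = 6435/128. Work downward with a_k = (k+1)(k+2) a_{k+2} / ((k - 8)(k + 9)):
  a_6 = (7)(8)(6435/128) / ((6 - 8)(6 + 9)) = (45045/16)/(-30) = -3003/32
  a_4 = (5)(6)(-3003/32) / ((4 - 8)(4 + 9)) = (-45045/16)/(-52) = 3465/64
  a_2 = (3)(4)(3465/64) / ((2 - 8)(2 + 9)) = (10395/16)/(-66) = -315/32
  a_0 = (1)(2)(-315/32) / ((0 - 8)(0 + 9)) = (-315/16)/(-72) = 35/128
Hence P_8(x) = 6435 x^8/128 - 3003 x^6/32 + 3465 x^4/64 - 315 x^2/32 + 35/128.

P_8(x); series = 6435 x^8/128 - 3003 x^6/32 + 3465 x^4/64 - 315 x^2/32 + 35/128


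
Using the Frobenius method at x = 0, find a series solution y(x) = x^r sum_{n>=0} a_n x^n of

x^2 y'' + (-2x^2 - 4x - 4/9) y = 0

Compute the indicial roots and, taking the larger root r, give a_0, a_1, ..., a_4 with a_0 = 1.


Write in Frobenius form y'' + (p(x)/x) y' + (q(x)/x^2) y = 0:
  p(x) = 0,  q(x) = -2x^2 - 4x - 4/9.
Indicial equation: r(r-1) + (0) r + (-4/9) = 0 -> roots r_1 = 4/3, r_2 = -1/3.
Take r = r_1 = 4/3. Let y(x) = x^r sum_{n>=0} a_n x^n with a_0 = 1.
Substitute y = x^r sum a_n x^n and match x^{r+n}. The recurrence is
  D(n) a_n - 4 a_{n-1} - 2 a_{n-2} = 0,  where D(n) = (r+n)(r+n-1) + (0)(r+n) + (-4/9).
  a_n = [4 a_{n-1} + 2 a_{n-2}] / D(n).
Since the indicial polynomial factors as (r - r_1)(r - r_2), D(n) = (r_1 + n - r_1)(r_1 + n - r_2) = n(n + 5/3).
Evaluating step by step (a_0 = 1):
  n = 1: D(1) = 1(1 + 5/3) = 8/3; numerator = 4(1) = 4; a_1 = (4)/(8/3) = 3/2
  n = 2: D(2) = 2(2 + 5/3) = 22/3; numerator = 4(3/2) + 2(1) = 8; a_2 = (8)/(22/3) = 12/11
  n = 3: D(3) = 3(3 + 5/3) = 14; numerator = 4(12/11) + 2(3/2) = 81/11; a_3 = (81/11)/(14) = 81/154
  n = 4: D(4) = 4(4 + 5/3) = 68/3; numerator = 4(81/154) + 2(12/11) = 30/7; a_4 = (30/7)/(68/3) = 45/238

r = 4/3; a_0 = 1; a_1 = 3/2; a_2 = 12/11; a_3 = 81/154; a_4 = 45/238


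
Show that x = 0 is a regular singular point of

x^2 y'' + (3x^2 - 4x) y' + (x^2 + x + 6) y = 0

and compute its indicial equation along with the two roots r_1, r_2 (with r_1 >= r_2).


Divide by x^2 to reach normal form y'' + P_1(x) y' + P_2(x) y = 0 with P_1(x) = 3 - 4/x and P_2(x) = 1 + 1/x + 6/x^2.
x = 0 is a singular point because the y'-coefficient 3 - 4/x has a pole at x = 0 and the y-coefficient 1 + 1/x + 6/x^2 has a pole at x = 0.
It is a regular singular point because x P_1(x) = p(x) = 3x - 4 and x^2 P_2(x) = q(x) = x^2 + x + 6 are polynomials, hence analytic at x = 0.
p(0) = -4,  q(0) = 6.
Indicial equation: r(r-1) + p(0) r + q(0) = 0, i.e. r^2 + (p(0) - 1) r + q(0) = 0, i.e. r^2 - 5 r + 6 = 0.
Discriminant: (-5)^2 - 4(6) = 1, so r = (5 ± 1)/2.
Solving: r_1 = 3, r_2 = 2.

indicial: r^2 - 5 r + 6 = 0; roots r_1 = 3, r_2 = 2


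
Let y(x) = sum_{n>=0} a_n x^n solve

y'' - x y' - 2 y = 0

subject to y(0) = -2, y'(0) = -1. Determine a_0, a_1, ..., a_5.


Ansatz: y(x) = sum_{n>=0} a_n x^n, so y'(x) = sum_{n>=1} n a_n x^(n-1) and y''(x) = sum_{n>=2} n(n-1) a_n x^(n-2).
Substitute into P(x) y'' + Q(x) y' + R(x) y = 0 with P(x) = 1, Q(x) = -x, R(x) = -2, and match powers of x.
Initial conditions: a_0 = -2, a_1 = -1.
Setting the coefficient of each power of x to zero and solving order by order (substituting the coefficients already found):
  x^0: 2 a_2 - 2 a_0 = 0  ->  2 a_2 = 2 a_0 = -4  ->  a_2 = -2
  x^1: 6 a_3 - 3 a_1 = 0  ->  6 a_3 = 3 a_1 = -3  ->  a_3 = -1/2
  x^2: 12 a_4 - 4 a_2 = 0  ->  12 a_4 = 4 a_2 = -8  ->  a_4 = -2/3
  x^3: 20 a_5 - 5 a_3 = 0  ->  20 a_5 = 5 a_3 = -5/2  ->  a_5 = -1/8
Truncated series: y(x) = -2 - x - 2 x^2 - (1/2) x^3 - (2/3) x^4 - (1/8) x^5 + O(x^6).

a_0 = -2; a_1 = -1; a_2 = -2; a_3 = -1/2; a_4 = -2/3; a_5 = -1/8


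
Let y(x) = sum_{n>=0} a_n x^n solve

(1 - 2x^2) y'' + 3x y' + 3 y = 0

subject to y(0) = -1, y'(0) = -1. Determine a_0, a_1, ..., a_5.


Ansatz: y(x) = sum_{n>=0} a_n x^n, so y'(x) = sum_{n>=1} n a_n x^(n-1) and y''(x) = sum_{n>=2} n(n-1) a_n x^(n-2).
Substitute into P(x) y'' + Q(x) y' + R(x) y = 0 with P(x) = 1 - 2x^2, Q(x) = 3x, R(x) = 3, and match powers of x.
Initial conditions: a_0 = -1, a_1 = -1.
Setting the coefficient of each power of x to zero and solving order by order (substituting the coefficients already found):
  x^0: 2 a_2 + 3 a_0 = 0  ->  2 a_2 = -3 a_0 = 3  ->  a_2 = 3/2
  x^1: 6 a_3 + 6 a_1 = 0  ->  6 a_3 = -6 a_1 = 6  ->  a_3 = 1
  x^2: 12 a_4 + 5 a_2 = 0  ->  12 a_4 = -5 a_2 = -15/2  ->  a_4 = -5/8
  x^3: 20 a_5 = 0  ->  a_5 = 0
Truncated series: y(x) = -1 - x + (3/2) x^2 + x^3 - (5/8) x^4 + O(x^6).

a_0 = -1; a_1 = -1; a_2 = 3/2; a_3 = 1; a_4 = -5/8; a_5 = 0


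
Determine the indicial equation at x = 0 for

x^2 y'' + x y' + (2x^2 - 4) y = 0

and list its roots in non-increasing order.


Divide by x^2 to reach normal form y'' + P_1(x) y' + P_2(x) y = 0 with P_1(x) = 1/x and P_2(x) = 2 - 4/x^2.
x = 0 is a singular point because the y'-coefficient 1/x has a pole at x = 0 and the y-coefficient 2 - 4/x^2 has a pole at x = 0.
It is a regular singular point because x P_1(x) = p(x) = 1 and x^2 P_2(x) = q(x) = 2x^2 - 4 are polynomials, hence analytic at x = 0.
p(0) = 1,  q(0) = -4.
Indicial equation: r(r-1) + p(0) r + q(0) = 0, i.e. r^2 + (p(0) - 1) r + q(0) = 0, i.e. r^2 - 4 = 0.
Discriminant: (0)^2 - 4(-4) = 16, so r = (0 ± 4)/2.
Solving: r_1 = 2, r_2 = -2.

indicial: r^2 - 4 = 0; roots r_1 = 2, r_2 = -2


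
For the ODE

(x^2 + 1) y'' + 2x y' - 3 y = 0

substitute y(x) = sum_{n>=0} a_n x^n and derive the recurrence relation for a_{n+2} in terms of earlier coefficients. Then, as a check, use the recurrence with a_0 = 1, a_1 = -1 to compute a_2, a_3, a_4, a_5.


Substitute y = sum_n a_n x^n.
(1 + 1 x^2) y'' contributes (n+2)(n+1) a_{n+2} + n(n-1) a_n at x^n.
2 x y'(x) contributes 2 n a_n at x^n.
-3 y(x) contributes -3 a_n at x^n.
Matching x^n: (n+2)(n+1) a_{n+2} + (n(n-1) + 2 n - 3) a_n = 0.
Thus a_{n+2} = (-n(n-1) - 2 n + 3) / ((n+1)(n+2)) * a_n.

Check with a_0 = 1, a_1 = -1 (apply the recurrence for n = 0, 1, 2, 3): a_0 = 1, a_1 = -1, a_2 = 3/2, a_3 = -1/6, a_4 = -3/8, a_5 = 3/40.

a_(n+2) = (-n(n-1) - 2 n + 3) / ((n+1)(n+2)) * a_n; check: a_0 = 1, a_1 = -1, a_2 = 3/2, a_3 = -1/6, a_4 = -3/8, a_5 = 3/40


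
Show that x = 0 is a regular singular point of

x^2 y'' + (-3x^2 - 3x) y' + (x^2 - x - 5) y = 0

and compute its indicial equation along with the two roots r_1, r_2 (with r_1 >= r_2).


Divide by x^2 to reach normal form y'' + P_1(x) y' + P_2(x) y = 0 with P_1(x) = -3 - 3/x and P_2(x) = 1 - 1/x - 5/x^2.
x = 0 is a singular point because the y'-coefficient -3 - 3/x has a pole at x = 0 and the y-coefficient 1 - 1/x - 5/x^2 has a pole at x = 0.
It is a regular singular point because x P_1(x) = p(x) = -3x - 3 and x^2 P_2(x) = q(x) = x^2 - x - 5 are polynomials, hence analytic at x = 0.
p(0) = -3,  q(0) = -5.
Indicial equation: r(r-1) + p(0) r + q(0) = 0, i.e. r^2 + (p(0) - 1) r + q(0) = 0, i.e. r^2 - 4 r - 5 = 0.
Discriminant: (-4)^2 - 4(-5) = 36, so r = (4 ± 6)/2.
Solving: r_1 = 5, r_2 = -1.

indicial: r^2 - 4 r - 5 = 0; roots r_1 = 5, r_2 = -1


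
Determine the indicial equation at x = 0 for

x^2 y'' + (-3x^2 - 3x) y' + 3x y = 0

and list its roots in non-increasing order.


Divide by x^2 to reach normal form y'' + P_1(x) y' + P_2(x) y = 0 with P_1(x) = -3 - 3/x and P_2(x) = 3/x.
x = 0 is a singular point because the y'-coefficient -3 - 3/x has a pole at x = 0 and the y-coefficient 3/x has a pole at x = 0.
It is a regular singular point because x P_1(x) = p(x) = -3x - 3 and x^2 P_2(x) = q(x) = 3x are polynomials, hence analytic at x = 0.
p(0) = -3,  q(0) = 0.
Indicial equation: r(r-1) + p(0) r + q(0) = 0, i.e. r^2 + (p(0) - 1) r + q(0) = 0, i.e. r^2 - 4 r = 0.
Discriminant: (-4)^2 - 4(0) = 16, so r = (4 ± 4)/2.
Solving: r_1 = 4, r_2 = 0.

indicial: r^2 - 4 r = 0; roots r_1 = 4, r_2 = 0


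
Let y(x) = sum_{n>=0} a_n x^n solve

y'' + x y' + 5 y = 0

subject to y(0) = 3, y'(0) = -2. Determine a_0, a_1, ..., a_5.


Ansatz: y(x) = sum_{n>=0} a_n x^n, so y'(x) = sum_{n>=1} n a_n x^(n-1) and y''(x) = sum_{n>=2} n(n-1) a_n x^(n-2).
Substitute into P(x) y'' + Q(x) y' + R(x) y = 0 with P(x) = 1, Q(x) = x, R(x) = 5, and match powers of x.
Initial conditions: a_0 = 3, a_1 = -2.
Setting the coefficient of each power of x to zero and solving order by order (substituting the coefficients already found):
  x^0: 2 a_2 + 5 a_0 = 0  ->  2 a_2 = -5 a_0 = -15  ->  a_2 = -15/2
  x^1: 6 a_3 + 6 a_1 = 0  ->  6 a_3 = -6 a_1 = 12  ->  a_3 = 2
  x^2: 12 a_4 + 7 a_2 = 0  ->  12 a_4 = -7 a_2 = 105/2  ->  a_4 = 35/8
  x^3: 20 a_5 + 8 a_3 = 0  ->  20 a_5 = -8 a_3 = -16  ->  a_5 = -4/5
Truncated series: y(x) = 3 - 2 x - (15/2) x^2 + 2 x^3 + (35/8) x^4 - (4/5) x^5 + O(x^6).

a_0 = 3; a_1 = -2; a_2 = -15/2; a_3 = 2; a_4 = 35/8; a_5 = -4/5


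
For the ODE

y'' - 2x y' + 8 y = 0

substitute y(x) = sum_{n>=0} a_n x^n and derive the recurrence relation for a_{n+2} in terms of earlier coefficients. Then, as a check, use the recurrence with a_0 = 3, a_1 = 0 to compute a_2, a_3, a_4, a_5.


Substitute y = sum_n a_n x^n.
y''(x) has coefficient (n+2)(n+1) a_{n+2} at x^n;
-2 x y'(x) has coefficient -2 n a_n at x^n (shift);
8 y(x) has coefficient 8 a_n at x^n.
Matching x^n: (n+2)(n+1) a_{n+2} + (-2n + 8) a_n = 0.
Thus a_{n+2} = (2n - 8) / ((n+1)(n+2)) * a_n.

Check with a_0 = 3, a_1 = 0 (apply the recurrence for n = 0, 1, 2, 3): a_0 = 3, a_1 = 0, a_2 = -12, a_3 = 0, a_4 = 4, a_5 = 0.

a_(n+2) = (2n - 8) / ((n+1)(n+2)) * a_n; check: a_0 = 3, a_1 = 0, a_2 = -12, a_3 = 0, a_4 = 4, a_5 = 0


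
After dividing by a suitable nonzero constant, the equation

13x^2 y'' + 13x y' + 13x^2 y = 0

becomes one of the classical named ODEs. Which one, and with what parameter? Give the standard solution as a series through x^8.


All three coefficients share the factor 13; dividing through by 13 gives  x^2 y'' + x y' + x^2 y = 0.
This matches the Bessel equation x^2 y'' + x y' + (x^2 - nu^2) y = 0 with nu^2 = 0, so nu = 0; the solution bounded at x = 0 is J_0(x).
Frobenius at x = 0: indicial roots ±nu; for r = nu the recurrence k(k + 2nu) c_k = -c_{k-2} gives the standard series J_nu(x) = sum_{k>=0} (-1)^k / (k! (k+nu)!) (x/2)^(2k+nu). Evaluate the first 5 terms:
  k = 0: (-1)^0 / (0! * 0! * 2^0) x^0 = 1/(1*1*1) x^0 = (1) x^0
  k = 1: (-1)^1 / (1! * 1! * 2^2) x^2 = -1/(1*1*4) x^2 = (-1/4) x^2
  k = 2: (-1)^2 / (2! * 2! * 2^4) x^4 = 1/(2*2*16) x^4 = (1/64) x^4
  k = 3: (-1)^3 / (3! * 3! * 2^6) x^6 = -1/(6*6*64) x^6 = (-1/2304) x^6
  k = 4: (-1)^4 / (4! * 4! * 2^8) x^8 = 1/(24*24*256) x^8 = (1/147456) x^8
Hence J_0(x) = x^8/147456 - x^6/2304 + x^4/64 - x^2/4 + 1 + ....

J_0(x); series = x^8/147456 - x^6/2304 + x^4/64 - x^2/4 + 1


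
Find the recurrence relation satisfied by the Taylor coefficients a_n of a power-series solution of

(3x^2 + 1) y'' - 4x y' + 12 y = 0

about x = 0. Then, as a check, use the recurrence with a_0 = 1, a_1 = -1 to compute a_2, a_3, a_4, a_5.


Substitute y = sum_n a_n x^n.
(1 + 3 x^2) y'' contributes (n+2)(n+1) a_{n+2} + 3 n(n-1) a_n at x^n.
-4 x y'(x) contributes -4 n a_n at x^n.
12 y(x) contributes 12 a_n at x^n.
Matching x^n: (n+2)(n+1) a_{n+2} + (3 n(n-1) - 4 n + 12) a_n = 0.
Thus a_{n+2} = (-3 n(n-1) + 4 n - 12) / ((n+1)(n+2)) * a_n.

Check with a_0 = 1, a_1 = -1 (apply the recurrence for n = 0, 1, 2, 3): a_0 = 1, a_1 = -1, a_2 = -6, a_3 = 4/3, a_4 = 5, a_5 = -6/5.

a_(n+2) = (-3 n(n-1) + 4 n - 12) / ((n+1)(n+2)) * a_n; check: a_0 = 1, a_1 = -1, a_2 = -6, a_3 = 4/3, a_4 = 5, a_5 = -6/5


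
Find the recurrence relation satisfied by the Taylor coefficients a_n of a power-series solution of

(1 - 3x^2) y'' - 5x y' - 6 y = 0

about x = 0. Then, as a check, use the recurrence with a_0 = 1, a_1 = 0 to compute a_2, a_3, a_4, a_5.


Substitute y = sum_n a_n x^n.
(1 - 3 x^2) y'' contributes (n+2)(n+1) a_{n+2} - 3 n(n-1) a_n at x^n.
-5 x y'(x) contributes -5 n a_n at x^n.
-6 y(x) contributes -6 a_n at x^n.
Matching x^n: (n+2)(n+1) a_{n+2} + (-3 n(n-1) - 5 n - 6) a_n = 0.
Thus a_{n+2} = (3 n(n-1) + 5 n + 6) / ((n+1)(n+2)) * a_n.

Check with a_0 = 1, a_1 = 0 (apply the recurrence for n = 0, 1, 2, 3): a_0 = 1, a_1 = 0, a_2 = 3, a_3 = 0, a_4 = 11/2, a_5 = 0.

a_(n+2) = (3 n(n-1) + 5 n + 6) / ((n+1)(n+2)) * a_n; check: a_0 = 1, a_1 = 0, a_2 = 3, a_3 = 0, a_4 = 11/2, a_5 = 0


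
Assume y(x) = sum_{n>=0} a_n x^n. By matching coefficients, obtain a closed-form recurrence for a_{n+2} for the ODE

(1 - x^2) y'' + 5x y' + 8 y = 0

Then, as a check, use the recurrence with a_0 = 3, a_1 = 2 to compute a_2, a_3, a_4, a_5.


Substitute y = sum_n a_n x^n.
(1 - 1 x^2) y'' contributes (n+2)(n+1) a_{n+2} - n(n-1) a_n at x^n.
5 x y'(x) contributes 5 n a_n at x^n.
8 y(x) contributes 8 a_n at x^n.
Matching x^n: (n+2)(n+1) a_{n+2} + (-n(n-1) + 5 n + 8) a_n = 0.
Thus a_{n+2} = (n(n-1) - 5 n - 8) / ((n+1)(n+2)) * a_n.

Check with a_0 = 3, a_1 = 2 (apply the recurrence for n = 0, 1, 2, 3): a_0 = 3, a_1 = 2, a_2 = -12, a_3 = -13/3, a_4 = 16, a_5 = 221/60.

a_(n+2) = (n(n-1) - 5 n - 8) / ((n+1)(n+2)) * a_n; check: a_0 = 3, a_1 = 2, a_2 = -12, a_3 = -13/3, a_4 = 16, a_5 = 221/60


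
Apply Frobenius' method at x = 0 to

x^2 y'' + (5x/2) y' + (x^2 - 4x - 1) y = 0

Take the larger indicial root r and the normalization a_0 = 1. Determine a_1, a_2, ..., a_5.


Write in Frobenius form y'' + (p(x)/x) y' + (q(x)/x^2) y = 0:
  p(x) = 5/2,  q(x) = x^2 - 4x - 1.
Indicial equation: r(r-1) + (5/2) r + (-1) = 0 -> roots r_1 = 1/2, r_2 = -2.
Take r = r_1 = 1/2. Let y(x) = x^r sum_{n>=0} a_n x^n with a_0 = 1.
Substitute y = x^r sum a_n x^n and match x^{r+n}. The recurrence is
  D(n) a_n - 4 a_{n-1} + 1 a_{n-2} = 0,  where D(n) = (r+n)(r+n-1) + (5/2)(r+n) + (-1).
  a_n = [4 a_{n-1} - 1 a_{n-2}] / D(n).
Since the indicial polynomial factors as (r - r_1)(r - r_2), D(n) = (r_1 + n - r_1)(r_1 + n - r_2) = n(n + 5/2).
Evaluating step by step (a_0 = 1):
  n = 1: D(1) = 1(1 + 5/2) = 7/2; numerator = 4(1) = 4; a_1 = (4)/(7/2) = 8/7
  n = 2: D(2) = 2(2 + 5/2) = 9; numerator = 4(8/7) - 1(1) = 25/7; a_2 = (25/7)/(9) = 25/63
  n = 3: D(3) = 3(3 + 5/2) = 33/2; numerator = 4(25/63) - 1(8/7) = 4/9; a_3 = (4/9)/(33/2) = 8/297
  n = 4: D(4) = 4(4 + 5/2) = 26; numerator = 4(8/297) - 1(25/63) = -601/2079; a_4 = (-601/2079)/(26) = -601/54054
  n = 5: D(5) = 5(5 + 5/2) = 75/2; numerator = 4(-601/54054) - 1(8/297) = -1930/27027; a_5 = (-1930/27027)/(75/2) = -772/405405

r = 1/2; a_0 = 1; a_1 = 8/7; a_2 = 25/63; a_3 = 8/297; a_4 = -601/54054; a_5 = -772/405405


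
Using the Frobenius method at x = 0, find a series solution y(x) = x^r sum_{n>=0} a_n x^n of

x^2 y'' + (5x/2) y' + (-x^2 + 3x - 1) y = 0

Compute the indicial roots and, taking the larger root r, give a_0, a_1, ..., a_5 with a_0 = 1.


Write in Frobenius form y'' + (p(x)/x) y' + (q(x)/x^2) y = 0:
  p(x) = 5/2,  q(x) = -x^2 + 3x - 1.
Indicial equation: r(r-1) + (5/2) r + (-1) = 0 -> roots r_1 = 1/2, r_2 = -2.
Take r = r_1 = 1/2. Let y(x) = x^r sum_{n>=0} a_n x^n with a_0 = 1.
Substitute y = x^r sum a_n x^n and match x^{r+n}. The recurrence is
  D(n) a_n + 3 a_{n-1} - 1 a_{n-2} = 0,  where D(n) = (r+n)(r+n-1) + (5/2)(r+n) + (-1).
  a_n = [-3 a_{n-1} + 1 a_{n-2}] / D(n).
Since the indicial polynomial factors as (r - r_1)(r - r_2), D(n) = (r_1 + n - r_1)(r_1 + n - r_2) = n(n + 5/2).
Evaluating step by step (a_0 = 1):
  n = 1: D(1) = 1(1 + 5/2) = 7/2; numerator = -3(1) = -3; a_1 = (-3)/(7/2) = -6/7
  n = 2: D(2) = 2(2 + 5/2) = 9; numerator = -3(-6/7) + 1(1) = 25/7; a_2 = (25/7)/(9) = 25/63
  n = 3: D(3) = 3(3 + 5/2) = 33/2; numerator = -3(25/63) + 1(-6/7) = -43/21; a_3 = (-43/21)/(33/2) = -86/693
  n = 4: D(4) = 4(4 + 5/2) = 26; numerator = -3(-86/693) + 1(25/63) = 533/693; a_4 = (533/693)/(26) = 41/1386
  n = 5: D(5) = 5(5 + 5/2) = 75/2; numerator = -3(41/1386) + 1(-86/693) = -295/1386; a_5 = (-295/1386)/(75/2) = -59/10395

r = 1/2; a_0 = 1; a_1 = -6/7; a_2 = 25/63; a_3 = -86/693; a_4 = 41/1386; a_5 = -59/10395
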